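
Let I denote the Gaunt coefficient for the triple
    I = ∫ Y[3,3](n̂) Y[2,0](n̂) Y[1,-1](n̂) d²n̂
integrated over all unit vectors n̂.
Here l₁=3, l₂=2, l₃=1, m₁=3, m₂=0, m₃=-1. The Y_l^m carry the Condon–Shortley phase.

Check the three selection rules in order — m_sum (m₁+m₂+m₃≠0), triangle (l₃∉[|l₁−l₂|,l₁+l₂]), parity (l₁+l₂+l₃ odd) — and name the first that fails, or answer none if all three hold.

Σmᵢ = 2  ✗
l₃∈[|l₁−l₂|,l₁+l₂]=[1,5], have l₃=1
Σlᵢ = 6 ⇒ even

m_sum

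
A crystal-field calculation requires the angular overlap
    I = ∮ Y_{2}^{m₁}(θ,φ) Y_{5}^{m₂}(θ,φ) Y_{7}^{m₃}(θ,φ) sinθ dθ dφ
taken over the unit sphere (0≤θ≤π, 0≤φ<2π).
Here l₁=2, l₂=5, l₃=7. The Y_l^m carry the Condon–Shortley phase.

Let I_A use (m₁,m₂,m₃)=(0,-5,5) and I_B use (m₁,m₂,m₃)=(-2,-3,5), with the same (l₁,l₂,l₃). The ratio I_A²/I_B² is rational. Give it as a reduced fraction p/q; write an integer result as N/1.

Same 2,5,7: normalisation and zero-m 3j drop out of the ratio.
A: Δ: 0! 4! 10! / 15! → 1/15015; sum: t=0:+1/14515200 = 1/14515200; 3j²(2 5 7; 0 -5 5) = Δ·Π!·Σ² = 2/455  (sign +1)
B: Δ: 0! 4! 10! / 15! → 1/15015; sum: t=0:+1/1935360 = 1/1935360; 3j²(2 5 7; -2 -3 5) = Δ·Π!·Σ² = 3/91  (sign +1)
I_A²/I_B² = (2/455)/(3/91) = 2/15

2/15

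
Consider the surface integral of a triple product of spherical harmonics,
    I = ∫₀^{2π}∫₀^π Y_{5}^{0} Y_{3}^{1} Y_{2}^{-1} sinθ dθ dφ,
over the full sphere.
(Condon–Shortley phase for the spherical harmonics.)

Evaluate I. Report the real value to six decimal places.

Checks pass: Σm=0; 10 even; l₃=2∈[2,8].
(2·5+1)(2·3+1)(2·2+1) = 385
Δ: 6! 4! 0! / 11! → 1/2310
sum: t=3:−1/144 = -1/144
3j²(5 3 2; 0 0 0) = Δ·Π!·Σ² = 10/231  (sign -1)
sum: t=4:+1/288 = 1/288
3j²(5 3 2; 0 1 -1) = Δ·Π!·Σ² = 5/231  (sign -1)
combine: 4πI² = 385·10/231·5/231 = 250/693
take √, sign +1: I = 0.16943318

0.169433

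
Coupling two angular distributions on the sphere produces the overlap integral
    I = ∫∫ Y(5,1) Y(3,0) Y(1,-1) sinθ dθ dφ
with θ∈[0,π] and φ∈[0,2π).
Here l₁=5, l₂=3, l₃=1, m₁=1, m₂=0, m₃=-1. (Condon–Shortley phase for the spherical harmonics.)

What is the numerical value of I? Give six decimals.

0.000000

|5−3|≤1≤5+3 violated ⇒ I = 0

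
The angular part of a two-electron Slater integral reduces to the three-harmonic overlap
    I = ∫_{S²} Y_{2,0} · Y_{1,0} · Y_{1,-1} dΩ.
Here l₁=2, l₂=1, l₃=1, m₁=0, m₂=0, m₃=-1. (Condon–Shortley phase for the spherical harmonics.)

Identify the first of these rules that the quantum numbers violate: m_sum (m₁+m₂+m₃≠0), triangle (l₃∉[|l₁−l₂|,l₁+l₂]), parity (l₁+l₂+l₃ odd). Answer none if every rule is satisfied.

Σmᵢ = -1  ✗
l₃∈[|l₁−l₂|,l₁+l₂]=[1,3], have l₃=1
Σlᵢ = 4 ⇒ even

m_sum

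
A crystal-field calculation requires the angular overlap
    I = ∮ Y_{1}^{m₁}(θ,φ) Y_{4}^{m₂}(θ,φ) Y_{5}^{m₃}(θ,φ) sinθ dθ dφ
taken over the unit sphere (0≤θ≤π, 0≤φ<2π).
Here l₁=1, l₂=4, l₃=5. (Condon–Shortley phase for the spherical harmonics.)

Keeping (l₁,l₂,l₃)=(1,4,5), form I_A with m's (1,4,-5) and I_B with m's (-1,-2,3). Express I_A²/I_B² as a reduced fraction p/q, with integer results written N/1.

45/28

Shared (l₁,l₂,l₃)=(1,4,5): N and (l;000)² cancel in I_A²/I_B².
A: Δ = 0!·2!·8!/11! = 1/495; Racah Σ t=0..0: t=0:+1/80640 = 1/80640; ⇒ 3j(1 4 5; 1 4 -5)² = 1/11, sgn +1
B: Δ = 0!·2!·8!/11! = 1/495; Racah Σ t=0..0: t=0:+1/2880 = 1/2880; ⇒ 3j(1 4 5; -1 -2 3)² = 28/495, sgn +1
I_A²/I_B² = (1/11)/(28/495) = 45/28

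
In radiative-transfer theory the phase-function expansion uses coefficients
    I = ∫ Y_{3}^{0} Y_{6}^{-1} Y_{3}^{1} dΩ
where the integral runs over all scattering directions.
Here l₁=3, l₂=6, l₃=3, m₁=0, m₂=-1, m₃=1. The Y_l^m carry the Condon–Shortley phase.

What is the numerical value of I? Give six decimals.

-0.221775

m-sum 0 ✓  L=12 even ✓  3≤3≤9 ✓
Π(2lᵢ+1) = 7×13×7 = 637
triangle coeff Δ(3,6,3) = 1/12012
Σ_t [3,3]: t=3:−1/1296 = -1/1296
(3j)²=100/3003 [(3 6 3; 0 0 0)], sign=+1
Σ_t [3,3]: t=3:−1/1728 = -1/1728
(3j)²=25/858 [(3 6 3; 0 -1 1)], sign=-1
⇒ 4πI² = 8750/14157
I = (-1)√(8750/14157/(4π)) = -0.22177545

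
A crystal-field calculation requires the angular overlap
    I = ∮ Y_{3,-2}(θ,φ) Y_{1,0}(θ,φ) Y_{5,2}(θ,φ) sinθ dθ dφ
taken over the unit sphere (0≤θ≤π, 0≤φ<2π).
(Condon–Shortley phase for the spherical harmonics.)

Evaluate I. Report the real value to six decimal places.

0.000000

|3−1|≤5≤3+1 violated ⇒ I = 0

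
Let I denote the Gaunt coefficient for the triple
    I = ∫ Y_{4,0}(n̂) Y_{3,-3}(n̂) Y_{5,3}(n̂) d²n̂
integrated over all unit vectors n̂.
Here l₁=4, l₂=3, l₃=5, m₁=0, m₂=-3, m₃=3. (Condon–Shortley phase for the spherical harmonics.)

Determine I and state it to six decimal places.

0.196280

Checks pass: Σm=0; 12 even; l₃=5∈[1,7].
(2·4+1)(2·3+1)(2·5+1) = 693
Δ: 2! 6! 4! / 13! → 1/180180
sum: t=0:+1/576 t=1:−1/144 t=2:+1/576 = -1/288
3j²(4 3 5; 0 0 0) = Δ·Π!·Σ² = 20/1001  (sign +1)
sum: t=0:+1/2304 = 1/2304
3j²(4 3 5; 0 -3 3) = Δ·Π!·Σ² = 5/143  (sign +1)
combine: 4πI² = 693·20/1001·5/143 = 900/1859
take √, sign +1: I = 0.19628026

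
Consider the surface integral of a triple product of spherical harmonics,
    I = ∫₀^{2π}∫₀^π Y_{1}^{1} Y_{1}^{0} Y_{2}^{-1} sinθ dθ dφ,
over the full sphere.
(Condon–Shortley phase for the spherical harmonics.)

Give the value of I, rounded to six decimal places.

-0.218510

Rules hold: Σm=0, L=4 even, 0≤2≤2.
N = 3·3·5 = 45
Δ = 0!·2!·2!/5! = 1/30
Racah Σ t=0..0: t=0:+1/1 = 1/1
⇒ 3j(1 1 2; 0 0 0)² = 2/15, sgn +1
Racah Σ t=0..0: t=0:+1/2 = 1/2
⇒ 3j(1 1 2; 1 0 -1)² = 1/10, sgn -1
4πI² = N·(3j₀)²·(3jₘ)² = 3/5
I = -1·√(0.6/4π) = -0.21850969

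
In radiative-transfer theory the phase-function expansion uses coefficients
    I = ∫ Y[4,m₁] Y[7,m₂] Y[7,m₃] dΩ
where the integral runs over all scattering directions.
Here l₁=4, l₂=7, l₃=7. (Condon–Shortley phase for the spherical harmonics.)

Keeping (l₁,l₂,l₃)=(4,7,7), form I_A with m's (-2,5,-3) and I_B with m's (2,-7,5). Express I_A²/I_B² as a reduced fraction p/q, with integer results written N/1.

l's match ⇒ only the (l;m) 3-j factors differ between A and B.
A: triangle coeff Δ(4,7,7) = 1/58198140; Σ_t [2,4]: t=2:+1/348364800 t=3:−1/13063680 t=4:+1/7741440 = 29/522547200; (3j)²=1682/264537 [(4 7 7; -2 5 -3)], sign=+1
B: triangle coeff Δ(4,7,7) = 1/58198140; Σ_t [0,0]: t=0:+1/348364800 = 1/348364800; (3j)²=11/646 [(4 7 7; 2 -7 5)], sign=+1
I_A²/I_B² = (1682/264537)/(11/646) = 3364/9009

3364/9009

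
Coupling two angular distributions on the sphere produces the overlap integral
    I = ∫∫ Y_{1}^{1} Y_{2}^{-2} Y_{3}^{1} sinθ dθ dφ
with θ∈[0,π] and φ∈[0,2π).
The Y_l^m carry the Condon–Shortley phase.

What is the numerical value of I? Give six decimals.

-0.082589

m-sum 0 ✓  L=6 even ✓  1≤3≤3 ✓
Π(2lᵢ+1) = 3×5×7 = 105
triangle coeff Δ(1,2,3) = 1/105
Σ_t [0,0]: t=0:+1/4 = 1/4
(3j)²=3/35 [(1 2 3; 0 0 0)], sign=-1
Σ_t [0,0]: t=0:+1/48 = 1/48
(3j)²=1/105 [(1 2 3; 1 -2 1)], sign=+1
⇒ 4πI² = 3/35
I = (-1)√(3/35/(4π)) = -0.08258890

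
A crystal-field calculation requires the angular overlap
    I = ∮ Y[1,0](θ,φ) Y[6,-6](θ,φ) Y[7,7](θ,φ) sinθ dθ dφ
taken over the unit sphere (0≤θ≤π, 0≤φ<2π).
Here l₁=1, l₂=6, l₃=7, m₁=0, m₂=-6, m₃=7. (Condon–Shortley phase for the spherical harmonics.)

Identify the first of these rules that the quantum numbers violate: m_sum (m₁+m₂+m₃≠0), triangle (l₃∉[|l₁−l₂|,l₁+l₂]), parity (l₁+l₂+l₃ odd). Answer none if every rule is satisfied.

m_sum

m₁+m₂+m₃ = 0 − 6 + 7 = 1  ✗
triangle: |1−6|=5 ≤ l₃=7 ≤ 1+6=7
parity: l₁+l₂+l₃ = 14 is even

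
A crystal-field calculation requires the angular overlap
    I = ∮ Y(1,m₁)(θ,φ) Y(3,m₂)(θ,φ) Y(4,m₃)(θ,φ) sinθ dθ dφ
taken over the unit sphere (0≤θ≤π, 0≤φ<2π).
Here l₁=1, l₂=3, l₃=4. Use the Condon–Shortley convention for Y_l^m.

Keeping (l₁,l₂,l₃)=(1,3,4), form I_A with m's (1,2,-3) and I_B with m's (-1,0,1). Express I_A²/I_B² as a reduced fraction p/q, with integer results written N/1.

21/10

l's match ⇒ only the (l;m) 3-j factors differ between A and B.
A: triangle coeff Δ(1,3,4) = 1/252; Σ_t [0,0]: t=0:+1/240 = 1/240; (3j)²=1/12 [(1 3 4; 1 2 -3)], sign=-1
B: triangle coeff Δ(1,3,4) = 1/252; Σ_t [0,0]: t=0:+1/72 = 1/72; (3j)²=5/126 [(1 3 4; -1 0 1)], sign=-1
I_A²/I_B² = (1/12)/(5/126) = 21/10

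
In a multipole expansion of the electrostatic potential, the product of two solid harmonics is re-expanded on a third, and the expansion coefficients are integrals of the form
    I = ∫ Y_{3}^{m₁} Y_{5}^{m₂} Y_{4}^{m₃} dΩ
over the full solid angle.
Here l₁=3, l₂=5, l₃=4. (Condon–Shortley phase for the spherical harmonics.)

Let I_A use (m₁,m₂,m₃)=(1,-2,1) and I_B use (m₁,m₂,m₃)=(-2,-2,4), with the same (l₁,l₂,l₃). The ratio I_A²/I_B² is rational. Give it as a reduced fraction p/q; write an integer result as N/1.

Shared (l₁,l₂,l₃)=(3,5,4): N and (l;000)² cancel in I_A²/I_B².
A: Δ = 4!·2!·6!/13! = 1/180180; Racah Σ t=0..2: t=0:+1/1728 t=1:−1/288 t=2:+1/960 = -1/540; ⇒ 3j(3 5 4; 1 -2 1)² = 128/6435, sgn +1
B: Δ = 4!·2!·6!/13! = 1/180180; Racah Σ t=3..3: t=3:−1/8640 = -1/8640; ⇒ 3j(3 5 4; -2 -2 4)² = 14/1287, sgn -1
I_A²/I_B² = (128/6435)/(14/1287) = 64/35

64/35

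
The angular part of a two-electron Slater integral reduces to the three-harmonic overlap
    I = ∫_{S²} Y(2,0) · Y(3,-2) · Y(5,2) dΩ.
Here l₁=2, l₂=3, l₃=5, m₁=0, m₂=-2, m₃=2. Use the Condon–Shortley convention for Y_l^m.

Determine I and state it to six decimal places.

Checks pass: Σm=0; 10 even; l₃=5∈[1,5].
(2·2+1)(2·3+1)(2·5+1) = 385
Δ: 0! 4! 6! / 11! → 1/2310
sum: t=0:+1/144 = 1/144
3j²(2 3 5; 0 0 0) = Δ·Π!·Σ² = 10/231  (sign -1)
sum: t=0:+1/480 = 1/480
3j²(2 3 5; 0 -2 2) = Δ·Π!·Σ² = 3/110  (sign -1)
combine: 4πI² = 385·10/231·3/110 = 5/11
take √, sign +1: I = 0.19018827

0.190188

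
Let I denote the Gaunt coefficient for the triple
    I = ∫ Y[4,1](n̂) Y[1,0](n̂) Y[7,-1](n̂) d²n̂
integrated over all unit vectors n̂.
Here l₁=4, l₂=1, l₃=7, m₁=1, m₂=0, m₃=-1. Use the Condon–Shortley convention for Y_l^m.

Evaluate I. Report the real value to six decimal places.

l₃=7 ∉ [3,5] — triangle fails ⇒ I = 0

0.000000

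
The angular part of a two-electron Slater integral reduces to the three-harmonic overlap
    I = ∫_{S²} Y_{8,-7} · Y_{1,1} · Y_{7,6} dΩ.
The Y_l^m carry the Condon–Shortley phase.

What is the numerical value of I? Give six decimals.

-0.313531

Checks pass: Σm=0; 16 even; l₃=7∈[7,9].
(2·8+1)(2·1+1)(2·7+1) = 765
Δ: 2! 14! 0! / 17! → 1/2040
sum: t=1:−1/25401600 = -1/25401600
3j²(8 1 7; 0 0 0) = Δ·Π!·Σ² = 8/255  (sign +1)
sum: t=2:+1/12454041600 = 1/12454041600
3j²(8 1 7; -7 1 6) = Δ·Π!·Σ² = 7/136  (sign -1)
combine: 4πI² = 765·8/255·7/136 = 21/17
take √, sign -1: I = -0.31353083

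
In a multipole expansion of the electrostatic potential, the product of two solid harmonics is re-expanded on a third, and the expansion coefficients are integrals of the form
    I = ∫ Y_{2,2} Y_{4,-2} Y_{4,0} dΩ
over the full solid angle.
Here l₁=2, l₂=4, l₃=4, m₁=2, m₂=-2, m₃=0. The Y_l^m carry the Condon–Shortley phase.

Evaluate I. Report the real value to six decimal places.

-0.190365

Rules hold: Σm=0, L=10 even, 2≤4≤6.
N = 5·9·9 = 405
Δ = 2!·2!·6!/11! = 1/13860
Racah Σ t=0..2: t=0:+1/192 t=1:−1/36 t=2:+1/192 = -5/288
⇒ 3j(2 4 4; 0 0 0)² = 20/693, sgn -1
Racah Σ t=0..0: t=0:+1/192 = 1/192
⇒ 3j(2 4 4; 2 -2 0)² = 3/77, sgn +1
4πI² = N·(3j₀)²·(3jₘ)² = 2700/5929
I = -1·√(0.455389/4π) = -0.19036462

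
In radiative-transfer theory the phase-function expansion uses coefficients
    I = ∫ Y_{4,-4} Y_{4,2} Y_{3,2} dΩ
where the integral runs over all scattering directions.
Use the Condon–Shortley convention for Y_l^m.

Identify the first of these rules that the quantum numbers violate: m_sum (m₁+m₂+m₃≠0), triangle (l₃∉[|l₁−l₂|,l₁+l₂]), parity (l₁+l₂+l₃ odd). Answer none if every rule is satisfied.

parity

m₁+m₂+m₃ = -4 + 2 + 2 = 0  ✓
triangle: |4−4|=0 ≤ l₃=3 ≤ 4+4=8  ✓
parity: l₁+l₂+l₃ = 11 is odd  ✗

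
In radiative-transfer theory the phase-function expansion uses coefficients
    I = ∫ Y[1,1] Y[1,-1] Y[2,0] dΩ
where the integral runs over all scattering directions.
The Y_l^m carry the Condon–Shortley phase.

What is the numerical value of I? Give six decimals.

0.126157

Checks pass: Σm=0; 4 even; l₃=2∈[0,2].
(2·1+1)(2·1+1)(2·2+1) = 45
Δ: 0! 2! 2! / 5! → 1/30
sum: t=0:+1/1 = 1/1
3j²(1 1 2; 0 0 0) = Δ·Π!·Σ² = 2/15  (sign +1)
sum: t=0:+1/4 = 1/4
3j²(1 1 2; 1 -1 0) = Δ·Π!·Σ² = 1/30  (sign +1)
combine: 4πI² = 45·2/15·1/30 = 1/5
take √, sign +1: I = 0.12615663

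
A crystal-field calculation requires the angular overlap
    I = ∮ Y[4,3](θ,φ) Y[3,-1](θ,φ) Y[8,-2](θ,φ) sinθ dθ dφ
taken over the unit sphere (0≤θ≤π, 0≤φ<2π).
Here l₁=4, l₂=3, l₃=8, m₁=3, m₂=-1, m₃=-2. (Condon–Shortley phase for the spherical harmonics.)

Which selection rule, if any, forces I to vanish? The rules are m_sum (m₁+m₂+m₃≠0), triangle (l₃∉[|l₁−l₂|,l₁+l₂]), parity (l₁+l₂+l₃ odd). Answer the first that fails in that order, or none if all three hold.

triangle

Σmᵢ = 0  ✓
l₃∈[|l₁−l₂|,l₁+l₂]=[1,7], have l₃=8  ✗
Σlᵢ = 15 ⇒ odd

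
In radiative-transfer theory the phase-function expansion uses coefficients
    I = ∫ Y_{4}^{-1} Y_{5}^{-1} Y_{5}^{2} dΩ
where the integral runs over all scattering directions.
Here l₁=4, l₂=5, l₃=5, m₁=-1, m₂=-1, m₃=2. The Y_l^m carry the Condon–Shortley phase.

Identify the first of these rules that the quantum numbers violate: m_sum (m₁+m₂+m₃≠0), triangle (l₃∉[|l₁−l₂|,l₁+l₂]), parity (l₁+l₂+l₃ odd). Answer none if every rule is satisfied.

none

azimuthal sum: -1 − 1 + 2 = 0  ✓
1 ≤ 5 ≤ 9 (triangle on l)  ✓
L = 4 + 5 + 5 = 14 (even)  ✓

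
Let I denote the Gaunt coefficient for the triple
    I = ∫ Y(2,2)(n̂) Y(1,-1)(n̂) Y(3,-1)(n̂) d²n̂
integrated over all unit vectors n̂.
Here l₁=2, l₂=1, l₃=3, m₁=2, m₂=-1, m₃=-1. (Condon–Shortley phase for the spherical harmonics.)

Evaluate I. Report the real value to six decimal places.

m-sum 0 ✓  L=6 even ✓  1≤3≤3 ✓
Π(2lᵢ+1) = 5×3×7 = 105
triangle coeff Δ(2,1,3) = 1/105
Σ_t [0,0]: t=0:+1/4 = 1/4
(3j)²=3/35 [(2 1 3; 0 0 0)], sign=-1
Σ_t [0,0]: t=0:+1/48 = 1/48
(3j)²=1/105 [(2 1 3; 2 -1 -1)], sign=+1
⇒ 4πI² = 3/35
I = (-1)√(3/35/(4π)) = -0.08258890

-0.082589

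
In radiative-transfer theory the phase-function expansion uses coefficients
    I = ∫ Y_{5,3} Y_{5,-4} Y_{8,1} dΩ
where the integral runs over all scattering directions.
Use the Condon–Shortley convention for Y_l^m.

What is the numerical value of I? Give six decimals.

Rules hold: Σm=0, L=18 even, 0≤8≤10.
N = 11·11·17 = 2057
Δ = 2!·8!·8!/19! = 1/37413090
Racah Σ t=0..2: t=0:+1/1036800 t=1:−1/331776 t=2:+1/1036800 = -1/921600
⇒ 3j(5 5 8; 0 0 0)² = 490/46189, sgn -1
Racah Σ t=0..1: t=0:+1/14515200 t=1:−1/203212800 = 13/203212800
⇒ 3j(5 5 8; 3 -4 1)² = 104/17765, sgn -1
4πI² = N·(3j₀)²·(3jₘ)² = 784/6137
I = +1·√(0.12775/4π) = 0.10082658

0.100827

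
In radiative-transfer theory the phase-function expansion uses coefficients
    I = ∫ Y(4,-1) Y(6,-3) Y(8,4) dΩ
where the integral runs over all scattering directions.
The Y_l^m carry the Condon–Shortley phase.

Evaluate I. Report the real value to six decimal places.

0.095151

m-sum 0 ✓  L=18 even ✓  2≤8≤10 ✓
Π(2lᵢ+1) = 9×13×17 = 1989
triangle coeff Δ(4,6,8) = 1/23279256
Σ_t [0,2]: t=0:+1/1658880 t=1:−1/518400 t=2:+1/1658880 = -1/1382400
(3j)²=504/46189 [(4 6 8; 0 0 0)], sign=-1
Σ_t [0,2]: t=0:+1/7257600 t=1:−1/3870720 t=2:+1/26127360 = -43/522547200
(3j)²=1849/352716 [(4 6 8; -1 -3 4)], sign=-1
⇒ 4πI² = 99846/877591
I = (+1)√(99846/877591/(4π)) = 0.09515121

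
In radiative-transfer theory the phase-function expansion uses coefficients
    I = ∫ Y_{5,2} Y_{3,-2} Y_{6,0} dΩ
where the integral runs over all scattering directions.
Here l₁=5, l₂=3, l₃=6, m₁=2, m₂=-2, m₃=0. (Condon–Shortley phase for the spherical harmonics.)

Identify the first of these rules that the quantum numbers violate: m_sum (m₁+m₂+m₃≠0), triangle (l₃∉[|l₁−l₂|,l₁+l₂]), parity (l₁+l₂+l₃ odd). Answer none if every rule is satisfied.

Σmᵢ = 0  ✓
l₃∈[|l₁−l₂|,l₁+l₂]=[2,8], have l₃=6  ✓
Σlᵢ = 14 ⇒ even  ✓

none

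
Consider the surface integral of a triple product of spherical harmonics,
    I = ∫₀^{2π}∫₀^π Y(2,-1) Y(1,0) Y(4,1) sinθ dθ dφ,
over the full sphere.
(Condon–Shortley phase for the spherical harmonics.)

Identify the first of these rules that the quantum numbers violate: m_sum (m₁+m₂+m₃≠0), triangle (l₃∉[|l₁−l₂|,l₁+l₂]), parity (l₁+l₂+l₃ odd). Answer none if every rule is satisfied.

Σmᵢ = 0  ✓
l₃∈[|l₁−l₂|,l₁+l₂]=[1,3], have l₃=4  ✗
Σlᵢ = 7 ⇒ odd

triangle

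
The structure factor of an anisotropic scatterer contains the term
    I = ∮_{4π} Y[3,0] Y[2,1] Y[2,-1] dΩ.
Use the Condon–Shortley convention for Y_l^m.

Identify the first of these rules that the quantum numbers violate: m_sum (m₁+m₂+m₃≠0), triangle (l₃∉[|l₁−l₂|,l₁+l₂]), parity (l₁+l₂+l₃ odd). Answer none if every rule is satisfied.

parity

m₁+m₂+m₃ = 0 + 1 − 1 = 0  ✓
triangle: |3−2|=1 ≤ l₃=2 ≤ 3+2=5  ✓
parity: l₁+l₂+l₃ = 7 is odd  ✗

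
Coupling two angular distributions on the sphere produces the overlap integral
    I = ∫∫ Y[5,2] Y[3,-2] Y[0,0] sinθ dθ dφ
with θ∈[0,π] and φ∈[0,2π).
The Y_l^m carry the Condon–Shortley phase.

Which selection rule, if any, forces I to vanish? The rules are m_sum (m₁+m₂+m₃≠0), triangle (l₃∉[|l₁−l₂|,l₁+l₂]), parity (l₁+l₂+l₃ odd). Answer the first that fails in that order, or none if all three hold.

triangle

azimuthal sum: 2 − 2 + 0 = 0  ✓
2 ≤ 0 ≤ 8 (triangle on l)  ✗
L = 5 + 3 + 0 = 8 (even)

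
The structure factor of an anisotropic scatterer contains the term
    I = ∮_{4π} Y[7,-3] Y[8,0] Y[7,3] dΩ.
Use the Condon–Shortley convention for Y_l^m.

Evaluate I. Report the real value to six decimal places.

m-sum 0 ✓  L=22 even ✓  1≤7≤15 ✓
Π(2lᵢ+1) = 15×17×15 = 3825
triangle coeff Δ(7,8,7) = 1/22086194130
Σ_t [1,7]: t=1:−1/18289152000 t=2:+1/248832000 t=3:−1/24883200 t=4:+1/11943936 t=5:−1/24883200 t=6:+1/248832000 t=7:−1/18289152000 = 11/975421440
(3j)²=1750/289731 [(7 8 7; 0 0 0)], sign=-1
Σ_t [4,8]: t=4:+1/238878720 t=5:−1/62208000 t=6:+1/99532800 t=7:−1/914457600 t=8:+1/78033715200 = -3421/1170505728000
(3j)²=96721/20281170 [(7 8 7; -3 0 3)], sign=-1
⇒ 4πI² = 60450625/548653937
I = (+1)√(60450625/548653937/(4π)) = 0.09363673

0.093637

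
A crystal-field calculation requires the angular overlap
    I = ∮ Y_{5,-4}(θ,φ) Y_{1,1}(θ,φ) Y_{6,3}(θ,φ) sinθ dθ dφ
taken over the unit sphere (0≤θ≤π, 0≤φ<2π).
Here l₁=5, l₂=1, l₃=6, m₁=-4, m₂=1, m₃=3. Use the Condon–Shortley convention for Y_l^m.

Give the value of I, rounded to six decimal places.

Rules hold: Σm=0, L=12 even, 4≤6≤6.
N = 11·3·13 = 429
Δ = 0!·10!·2!/13! = 1/858
Racah Σ t=0..0: t=0:+1/14400 = 1/14400
⇒ 3j(5 1 6; 0 0 0)² = 6/143, sgn +1
Racah Σ t=0..0: t=0:+1/725760 = 1/725760
⇒ 3j(5 1 6; -4 1 3)² = 1/286, sgn -1
4πI² = N·(3j₀)²·(3jₘ)² = 9/143
I = -1·√(0.0629371/4π) = -0.07076985

-0.070770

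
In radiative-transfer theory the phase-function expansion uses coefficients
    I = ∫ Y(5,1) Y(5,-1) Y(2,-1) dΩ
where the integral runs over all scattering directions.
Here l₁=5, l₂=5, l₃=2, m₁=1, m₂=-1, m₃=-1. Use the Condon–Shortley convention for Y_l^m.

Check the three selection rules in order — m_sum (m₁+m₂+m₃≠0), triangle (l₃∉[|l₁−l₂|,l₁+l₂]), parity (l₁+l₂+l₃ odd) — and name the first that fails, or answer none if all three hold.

m_sum

m₁+m₂+m₃ = 1 − 1 − 1 = -1  ✗
triangle: |5−5|=0 ≤ l₃=2 ≤ 5+5=10
parity: l₁+l₂+l₃ = 12 is even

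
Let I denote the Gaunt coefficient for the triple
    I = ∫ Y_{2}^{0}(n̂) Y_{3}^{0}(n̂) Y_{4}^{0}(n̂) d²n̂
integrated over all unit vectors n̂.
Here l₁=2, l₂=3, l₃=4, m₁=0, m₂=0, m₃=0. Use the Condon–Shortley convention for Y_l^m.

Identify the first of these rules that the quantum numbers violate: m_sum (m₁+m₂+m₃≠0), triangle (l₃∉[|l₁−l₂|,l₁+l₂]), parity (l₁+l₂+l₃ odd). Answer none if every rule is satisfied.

Σmᵢ = 0  ✓
l₃∈[|l₁−l₂|,l₁+l₂]=[1,5], have l₃=4  ✓
Σlᵢ = 9 ⇒ odd  ✗

parity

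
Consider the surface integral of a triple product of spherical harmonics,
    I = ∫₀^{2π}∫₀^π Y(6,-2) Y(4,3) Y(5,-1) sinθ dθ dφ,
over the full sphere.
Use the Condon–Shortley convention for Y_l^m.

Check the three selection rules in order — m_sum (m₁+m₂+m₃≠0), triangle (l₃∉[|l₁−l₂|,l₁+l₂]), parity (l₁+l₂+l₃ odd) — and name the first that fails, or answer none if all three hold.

parity

azimuthal sum: -2 + 3 − 1 = 0  ✓
2 ≤ 5 ≤ 10 (triangle on l)  ✓
L = 6 + 4 + 5 = 15 (odd)  ✗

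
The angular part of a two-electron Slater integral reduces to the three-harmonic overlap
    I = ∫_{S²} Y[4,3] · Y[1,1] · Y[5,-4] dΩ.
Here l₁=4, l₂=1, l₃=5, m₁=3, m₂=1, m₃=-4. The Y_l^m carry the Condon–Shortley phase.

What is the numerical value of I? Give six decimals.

0.294638

Checks pass: Σm=0; 10 even; l₃=5∈[3,5].
(2·4+1)(2·1+1)(2·5+1) = 297
Δ: 0! 8! 2! / 11! → 1/495
sum: t=0:+1/576 = 1/576
3j²(4 1 5; 0 0 0) = Δ·Π!·Σ² = 5/99  (sign -1)
sum: t=0:+1/10080 = 1/10080
3j²(4 1 5; 3 1 -4) = Δ·Π!·Σ² = 4/55  (sign -1)
combine: 4πI² = 297·5/99·4/55 = 12/11
take √, sign +1: I = 0.29463840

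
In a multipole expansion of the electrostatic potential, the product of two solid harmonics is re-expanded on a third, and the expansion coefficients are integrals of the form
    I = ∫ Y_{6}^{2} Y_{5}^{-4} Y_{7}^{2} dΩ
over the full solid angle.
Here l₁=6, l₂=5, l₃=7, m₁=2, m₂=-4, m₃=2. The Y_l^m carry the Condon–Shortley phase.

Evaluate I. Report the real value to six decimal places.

Rules hold: Σm=0, L=18 even, 1≤7≤11.
N = 13·11·15 = 2145
Δ = 4!·8!·6!/19! = 1/174594420
Racah Σ t=0..4: t=0:+1/4147200 t=1:−1/207360 t=2:+1/82944 t=3:−1/207360 t=4:+1/4147200 = 1/345600
⇒ 3j(6 5 7; 0 0 0)² = 420/46189, sgn -1
Racah Σ t=0..1: t=0:+1/1658880 t=1:−1/3110400 = 7/24883200
⇒ 3j(6 5 7; 2 -4 2)² = 4802/692835, sgn -1
4πI² = N·(3j₀)²·(3jₘ)² = 2016840/14919047
I = +1·√(0.135186/4π) = 0.10371946

0.103719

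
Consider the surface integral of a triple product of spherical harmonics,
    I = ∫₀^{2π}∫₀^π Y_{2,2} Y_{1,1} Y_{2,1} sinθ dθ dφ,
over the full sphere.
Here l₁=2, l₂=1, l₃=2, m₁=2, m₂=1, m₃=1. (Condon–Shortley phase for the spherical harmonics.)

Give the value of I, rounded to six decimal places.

0.000000

m-sum = 2 + 1 + 1 = 4 ≠ 0 ⇒ I = 0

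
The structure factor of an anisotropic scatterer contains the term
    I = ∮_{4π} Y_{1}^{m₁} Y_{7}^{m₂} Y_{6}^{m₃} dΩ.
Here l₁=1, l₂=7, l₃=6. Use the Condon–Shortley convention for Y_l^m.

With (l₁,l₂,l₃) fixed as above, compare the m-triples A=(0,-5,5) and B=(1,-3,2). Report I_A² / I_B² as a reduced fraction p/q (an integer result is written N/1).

8/15

Same 1,7,6: normalisation and zero-m 3j drop out of the ratio.
A: Δ: 2! 0! 12! / 15! → 1/1365; sum: t=1:−1/39916800 = -1/39916800; 3j²(1 7 6; 0 -5 5) = Δ·Π!·Σ² = 8/455  (sign +1)
B: Δ: 2! 0! 12! / 15! → 1/1365; sum: t=0:+1/1935360 = 1/1935360; 3j²(1 7 6; 1 -3 2) = Δ·Π!·Σ² = 3/91  (sign +1)
I_A²/I_B² = (8/455)/(3/91) = 8/15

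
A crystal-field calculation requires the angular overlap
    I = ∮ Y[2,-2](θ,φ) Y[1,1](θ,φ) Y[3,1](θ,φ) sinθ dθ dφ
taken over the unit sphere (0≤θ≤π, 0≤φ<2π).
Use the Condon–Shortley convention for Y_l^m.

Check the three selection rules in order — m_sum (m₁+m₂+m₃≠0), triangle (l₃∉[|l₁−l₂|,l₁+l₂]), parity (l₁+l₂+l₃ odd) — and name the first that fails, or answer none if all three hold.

none

Σmᵢ = 0  ✓
l₃∈[|l₁−l₂|,l₁+l₂]=[1,3], have l₃=3  ✓
Σlᵢ = 6 ⇒ even  ✓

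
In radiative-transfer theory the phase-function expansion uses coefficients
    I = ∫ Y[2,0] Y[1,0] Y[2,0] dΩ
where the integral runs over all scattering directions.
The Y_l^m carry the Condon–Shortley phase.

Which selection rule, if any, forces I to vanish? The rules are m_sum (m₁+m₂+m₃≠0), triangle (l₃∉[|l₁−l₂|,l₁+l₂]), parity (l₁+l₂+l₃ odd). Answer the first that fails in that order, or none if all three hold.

parity

Σmᵢ = 0  ✓
l₃∈[|l₁−l₂|,l₁+l₂]=[1,3], have l₃=2  ✓
Σlᵢ = 5 ⇒ odd  ✗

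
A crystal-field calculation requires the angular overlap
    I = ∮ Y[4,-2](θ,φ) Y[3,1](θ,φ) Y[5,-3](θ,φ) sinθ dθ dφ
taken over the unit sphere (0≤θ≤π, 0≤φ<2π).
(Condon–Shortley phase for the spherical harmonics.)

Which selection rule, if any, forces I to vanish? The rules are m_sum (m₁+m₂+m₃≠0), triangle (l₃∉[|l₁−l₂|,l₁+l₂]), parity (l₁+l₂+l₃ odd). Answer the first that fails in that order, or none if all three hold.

m_sum

azimuthal sum: -2 + 1 − 3 = -4  ✗
1 ≤ 5 ≤ 7 (triangle on l)
L = 4 + 3 + 5 = 12 (even)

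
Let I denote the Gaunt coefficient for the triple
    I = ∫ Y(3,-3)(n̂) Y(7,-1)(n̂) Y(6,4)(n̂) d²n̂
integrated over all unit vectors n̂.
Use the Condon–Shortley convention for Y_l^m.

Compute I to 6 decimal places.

Checks pass: Σm=0; 16 even; l₃=6∈[4,10].
(2·3+1)(2·7+1)(2·6+1) = 1365
Δ: 4! 2! 10! / 17! → 1/2042040
sum: t=1:−1/207360 t=2:+1/57600 t=3:−1/207360 = 1/129600
3j²(3 7 6; 0 0 0) = Δ·Π!·Σ² = 168/12155  (sign +1)
sum: t=4:+1/3870720 = 1/3870720
3j²(3 7 6; -3 -1 4) = Δ·Π!·Σ² = 675/136136  (sign +1)
combine: 4πI² = 1365·168/12155·675/136136 = 42525/454597
take √, sign +1: I = 0.08627877

0.086279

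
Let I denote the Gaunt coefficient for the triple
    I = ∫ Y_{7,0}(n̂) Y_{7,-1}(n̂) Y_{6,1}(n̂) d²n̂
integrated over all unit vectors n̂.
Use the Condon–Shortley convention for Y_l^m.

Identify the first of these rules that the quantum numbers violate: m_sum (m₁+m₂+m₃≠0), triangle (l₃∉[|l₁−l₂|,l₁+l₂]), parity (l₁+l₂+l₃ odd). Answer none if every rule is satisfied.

none

azimuthal sum: 0 − 1 + 1 = 0  ✓
0 ≤ 6 ≤ 14 (triangle on l)  ✓
L = 7 + 7 + 6 = 20 (even)  ✓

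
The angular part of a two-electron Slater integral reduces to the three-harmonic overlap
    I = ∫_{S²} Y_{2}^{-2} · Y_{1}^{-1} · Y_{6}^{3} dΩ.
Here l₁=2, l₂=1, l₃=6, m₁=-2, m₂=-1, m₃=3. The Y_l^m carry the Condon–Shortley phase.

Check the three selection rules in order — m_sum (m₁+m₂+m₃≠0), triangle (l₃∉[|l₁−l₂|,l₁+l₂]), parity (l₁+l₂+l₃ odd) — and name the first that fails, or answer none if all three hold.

triangle

m₁+m₂+m₃ = -2 − 1 + 3 = 0  ✓
triangle: |2−1|=1 ≤ l₃=6 ≤ 2+1=3  ✗
parity: l₁+l₂+l₃ = 9 is odd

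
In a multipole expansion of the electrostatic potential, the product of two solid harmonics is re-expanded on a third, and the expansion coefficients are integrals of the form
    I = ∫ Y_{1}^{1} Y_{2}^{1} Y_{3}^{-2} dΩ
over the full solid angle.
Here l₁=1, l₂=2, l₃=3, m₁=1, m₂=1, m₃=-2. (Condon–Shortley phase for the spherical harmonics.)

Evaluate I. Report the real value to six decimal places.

0.261169

m-sum 0 ✓  L=6 even ✓  1≤3≤3 ✓
Π(2lᵢ+1) = 3×5×7 = 105
triangle coeff Δ(1,2,3) = 1/105
Σ_t [0,0]: t=0:+1/4 = 1/4
(3j)²=3/35 [(1 2 3; 0 0 0)], sign=-1
Σ_t [0,0]: t=0:+1/12 = 1/12
(3j)²=2/21 [(1 2 3; 1 1 -2)], sign=-1
⇒ 4πI² = 6/7
I = (+1)√(6/7/(4π)) = 0.26116903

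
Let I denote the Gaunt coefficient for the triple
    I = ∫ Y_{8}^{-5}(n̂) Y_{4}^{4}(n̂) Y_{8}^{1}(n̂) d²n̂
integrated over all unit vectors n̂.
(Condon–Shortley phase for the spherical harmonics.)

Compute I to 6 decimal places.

-0.129565

Checks pass: Σm=0; 20 even; l₃=8∈[4,12].
(2·8+1)(2·4+1)(2·8+1) = 2601
Δ: 4! 12! 4! / 21! → 1/185175900
sum: t=0:+1/557383680 t=1:−1/21772800 t=2:+1/8294400 t=3:−1/21772800 t=4:+1/557383680 = 1/30965760
3j²(8 4 8; 0 0 0) = Δ·Π!·Σ² = 36/4199  (sign +1)
sum: t=4:+1/1254113280 = 1/1254113280
3j²(8 4 8; -5 4 1) = Δ·Π!·Σ² = 55/5814  (sign -1)
combine: 4πI² = 2601·36/4199·55/5814 = 990/4693
take √, sign -1: I = -0.12956491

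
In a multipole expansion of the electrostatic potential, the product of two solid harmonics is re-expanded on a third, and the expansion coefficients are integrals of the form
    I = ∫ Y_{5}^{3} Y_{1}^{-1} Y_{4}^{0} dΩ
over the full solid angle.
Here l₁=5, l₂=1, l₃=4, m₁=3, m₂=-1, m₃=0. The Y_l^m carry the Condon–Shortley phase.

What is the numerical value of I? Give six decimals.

0.000000

3 − 1 + 0 = 2 ≠ 0: azimuthal integral kills it; I = 0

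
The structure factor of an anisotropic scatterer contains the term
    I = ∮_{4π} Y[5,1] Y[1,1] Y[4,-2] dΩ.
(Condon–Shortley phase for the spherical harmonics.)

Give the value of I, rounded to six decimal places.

-0.120286

Checks pass: Σm=0; 10 even; l₃=4∈[4,6].
(2·5+1)(2·1+1)(2·4+1) = 297
Δ: 2! 8! 0! / 11! → 1/495
sum: t=1:−1/576 = -1/576
3j²(5 1 4; 0 0 0) = Δ·Π!·Σ² = 5/99  (sign -1)
sum: t=2:+1/2880 = 1/2880
3j²(5 1 4; 1 1 -2) = Δ·Π!·Σ² = 2/165  (sign +1)
combine: 4πI² = 297·5/99·2/165 = 2/11
take √, sign -1: I = -0.12028562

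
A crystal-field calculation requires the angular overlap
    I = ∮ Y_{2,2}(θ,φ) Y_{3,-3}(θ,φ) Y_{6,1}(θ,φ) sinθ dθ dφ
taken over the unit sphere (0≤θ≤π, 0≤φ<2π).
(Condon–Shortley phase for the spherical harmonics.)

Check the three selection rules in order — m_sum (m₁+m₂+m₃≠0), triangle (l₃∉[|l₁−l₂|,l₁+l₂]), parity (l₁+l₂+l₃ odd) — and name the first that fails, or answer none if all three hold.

triangle

m₁+m₂+m₃ = 2 − 3 + 1 = 0  ✓
triangle: |2−3|=1 ≤ l₃=6 ≤ 2+3=5  ✗
parity: l₁+l₂+l₃ = 11 is odd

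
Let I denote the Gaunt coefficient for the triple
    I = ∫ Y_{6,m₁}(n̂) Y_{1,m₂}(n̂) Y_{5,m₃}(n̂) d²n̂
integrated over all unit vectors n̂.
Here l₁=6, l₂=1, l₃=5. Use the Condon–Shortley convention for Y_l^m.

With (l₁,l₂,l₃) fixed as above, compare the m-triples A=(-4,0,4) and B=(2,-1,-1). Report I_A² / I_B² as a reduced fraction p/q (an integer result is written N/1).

5/7

Shared (l₁,l₂,l₃)=(6,1,5): N and (l;000)² cancel in I_A²/I_B².
A: Δ = 2!·10!·0!/13! = 1/858; Racah Σ t=1..1: t=1:−1/362880 = -1/362880; ⇒ 3j(6 1 5; -4 0 4)² = 10/429, sgn +1
B: Δ = 2!·10!·0!/13! = 1/858; Racah Σ t=0..0: t=0:+1/34560 = 1/34560; ⇒ 3j(6 1 5; 2 -1 -1)² = 14/429, sgn +1
I_A²/I_B² = (10/429)/(14/429) = 5/7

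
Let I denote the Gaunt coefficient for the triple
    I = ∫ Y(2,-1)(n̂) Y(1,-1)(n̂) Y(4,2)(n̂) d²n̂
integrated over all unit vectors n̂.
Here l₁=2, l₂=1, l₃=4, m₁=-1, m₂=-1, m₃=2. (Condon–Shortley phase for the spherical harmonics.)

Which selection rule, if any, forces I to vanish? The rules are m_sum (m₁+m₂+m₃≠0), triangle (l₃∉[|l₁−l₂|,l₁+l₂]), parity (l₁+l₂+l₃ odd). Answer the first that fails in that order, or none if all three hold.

triangle

azimuthal sum: -1 − 1 + 2 = 0  ✓
1 ≤ 4 ≤ 3 (triangle on l)  ✗
L = 2 + 1 + 4 = 7 (odd)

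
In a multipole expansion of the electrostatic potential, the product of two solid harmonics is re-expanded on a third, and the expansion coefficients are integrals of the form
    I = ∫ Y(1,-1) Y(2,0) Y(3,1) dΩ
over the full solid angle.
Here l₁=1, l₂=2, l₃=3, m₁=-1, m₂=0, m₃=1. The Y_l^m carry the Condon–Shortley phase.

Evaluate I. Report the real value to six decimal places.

-0.202301

Rules hold: Σm=0, L=6 even, 1≤3≤3.
N = 3·5·7 = 105
Δ = 0!·2!·4!/7! = 1/105
Racah Σ t=0..0: t=0:+1/4 = 1/4
⇒ 3j(1 2 3; 0 0 0)² = 3/35, sgn -1
Racah Σ t=0..0: t=0:+1/8 = 1/8
⇒ 3j(1 2 3; -1 0 1)² = 2/35, sgn +1
4πI² = N·(3j₀)²·(3jₘ)² = 18/35
I = -1·√(0.514286/4π) = -0.20230066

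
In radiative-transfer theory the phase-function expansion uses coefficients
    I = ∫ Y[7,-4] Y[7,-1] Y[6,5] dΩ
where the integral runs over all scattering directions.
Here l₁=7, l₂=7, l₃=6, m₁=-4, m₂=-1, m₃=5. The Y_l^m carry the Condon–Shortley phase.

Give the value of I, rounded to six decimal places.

0.111002

m-sum 0 ✓  L=20 even ✓  0≤6≤14 ✓
Π(2lᵢ+1) = 15×15×13 = 2925
triangle coeff Δ(7,7,6) = 1/2444321880
Σ_t [1,7]: t=1:−1/2612736000 t=2:+1/20736000 t=3:−1/1658880 t=4:+1/746496 t=5:−1/1658880 t=6:+1/20736000 t=7:−1/2612736000 = 1/4354560
(3j)²=1000/138567 [(7 7 6; 0 0 0)], sign=+1
Σ_t [5,6]: t=5:−1/62208000 t=6:+1/124416000 = -1/124416000
(3j)²=154/20995 [(7 7 6; -4 -1 5)], sign=+1
⇒ 4πI² = 210000/1356277
I = (+1)√(210000/1356277/(4π)) = 0.11100193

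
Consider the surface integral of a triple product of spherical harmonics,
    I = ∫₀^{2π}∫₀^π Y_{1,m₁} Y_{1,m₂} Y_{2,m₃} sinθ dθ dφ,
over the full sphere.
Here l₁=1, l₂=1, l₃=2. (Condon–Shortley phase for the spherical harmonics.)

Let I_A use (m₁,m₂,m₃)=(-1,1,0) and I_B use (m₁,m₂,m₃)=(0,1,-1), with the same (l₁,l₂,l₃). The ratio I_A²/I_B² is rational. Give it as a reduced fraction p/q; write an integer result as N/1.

l's match ⇒ only the (l;m) 3-j factors differ between A and B.
A: triangle coeff Δ(1,1,2) = 1/30; Σ_t [0,0]: t=0:+1/4 = 1/4; (3j)²=1/30 [(1 1 2; -1 1 0)], sign=+1
B: triangle coeff Δ(1,1,2) = 1/30; Σ_t [0,0]: t=0:+1/2 = 1/2; (3j)²=1/10 [(1 1 2; 0 1 -1)], sign=-1
I_A²/I_B² = (1/30)/(1/10) = 1/3

1/3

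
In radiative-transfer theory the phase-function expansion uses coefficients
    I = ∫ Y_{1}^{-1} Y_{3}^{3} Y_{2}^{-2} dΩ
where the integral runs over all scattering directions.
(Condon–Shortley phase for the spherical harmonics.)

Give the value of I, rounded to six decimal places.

Checks pass: Σm=0; 6 even; l₃=2∈[2,4].
(2·1+1)(2·3+1)(2·2+1) = 105
Δ: 2! 0! 4! / 7! → 1/105
sum: t=1:−1/4 = -1/4
3j²(1 3 2; 0 0 0) = Δ·Π!·Σ² = 3/35  (sign -1)
sum: t=2:+1/48 = 1/48
3j²(1 3 2; -1 3 -2) = Δ·Π!·Σ² = 1/7  (sign +1)
combine: 4πI² = 105·3/35·1/7 = 9/7
take √, sign -1: I = -0.31986543

-0.319865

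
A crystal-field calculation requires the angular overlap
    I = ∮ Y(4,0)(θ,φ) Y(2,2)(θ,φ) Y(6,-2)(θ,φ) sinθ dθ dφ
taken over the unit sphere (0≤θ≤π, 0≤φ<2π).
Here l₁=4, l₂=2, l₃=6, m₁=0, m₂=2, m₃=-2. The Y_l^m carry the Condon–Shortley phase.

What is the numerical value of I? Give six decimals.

Rules hold: Σm=0, L=12 even, 2≤6≤6.
N = 9·5·13 = 585
Δ = 0!·8!·4!/13! = 1/6435
Racah Σ t=0..0: t=0:+1/2304 = 1/2304
⇒ 3j(4 2 6; 0 0 0)² = 5/143, sgn +1
Racah Σ t=0..0: t=0:+1/13824 = 1/13824
⇒ 3j(4 2 6; 0 2 -2)² = 14/1287, sgn +1
4πI² = N·(3j₀)²·(3jₘ)² = 350/1573
I = +1·√(0.222505/4π) = 0.13306527

0.133065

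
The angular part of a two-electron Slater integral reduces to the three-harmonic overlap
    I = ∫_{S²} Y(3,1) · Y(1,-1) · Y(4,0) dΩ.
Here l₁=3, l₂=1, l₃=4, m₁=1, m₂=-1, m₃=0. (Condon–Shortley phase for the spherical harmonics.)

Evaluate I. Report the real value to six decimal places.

0.150786

Checks pass: Σm=0; 8 even; l₃=4∈[2,4].
(2·3+1)(2·1+1)(2·4+1) = 189
Δ: 0! 6! 2! / 9! → 1/252
sum: t=0:+1/36 = 1/36
3j²(3 1 4; 0 0 0) = Δ·Π!·Σ² = 4/63  (sign +1)
sum: t=0:+1/96 = 1/96
3j²(3 1 4; 1 -1 0) = Δ·Π!·Σ² = 1/42  (sign +1)
combine: 4πI² = 189·4/63·1/42 = 2/7
take √, sign +1: I = 0.15078601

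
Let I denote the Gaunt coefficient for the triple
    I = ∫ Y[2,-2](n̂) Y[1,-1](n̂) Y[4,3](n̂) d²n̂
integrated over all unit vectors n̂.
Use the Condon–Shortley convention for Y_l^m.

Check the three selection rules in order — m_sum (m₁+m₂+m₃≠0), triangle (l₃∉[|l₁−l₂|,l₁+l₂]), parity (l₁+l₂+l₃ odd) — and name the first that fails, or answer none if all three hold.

m₁+m₂+m₃ = -2 − 1 + 3 = 0  ✓
triangle: |2−1|=1 ≤ l₃=4 ≤ 2+1=3  ✗
parity: l₁+l₂+l₃ = 7 is odd

triangle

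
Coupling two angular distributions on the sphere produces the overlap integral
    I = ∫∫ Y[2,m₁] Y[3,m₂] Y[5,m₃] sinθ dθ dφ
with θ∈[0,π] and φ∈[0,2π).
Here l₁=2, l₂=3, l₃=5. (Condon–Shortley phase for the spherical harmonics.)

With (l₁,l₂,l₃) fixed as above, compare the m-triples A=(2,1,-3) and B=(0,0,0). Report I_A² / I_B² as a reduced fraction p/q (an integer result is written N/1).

Shared (l₁,l₂,l₃)=(2,3,5): N and (l;000)² cancel in I_A²/I_B².
A: Δ = 0!·4!·6!/11! = 1/2310; Racah Σ t=0..0: t=0:+1/1152 = 1/1152; ⇒ 3j(2 3 5; 2 1 -3)² = 1/33, sgn +1
B: Δ = 0!·4!·6!/11! = 1/2310; Racah Σ t=0..0: t=0:+1/144 = 1/144; ⇒ 3j(2 3 5; 0 0 0)² = 10/231, sgn -1
I_A²/I_B² = (1/33)/(10/231) = 7/10

7/10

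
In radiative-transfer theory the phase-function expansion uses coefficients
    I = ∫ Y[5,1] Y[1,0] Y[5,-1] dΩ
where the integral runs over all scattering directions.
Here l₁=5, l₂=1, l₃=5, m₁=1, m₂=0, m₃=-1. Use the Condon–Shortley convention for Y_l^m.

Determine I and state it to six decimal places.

Σlᵢ=11 odd — θ-integrand is odd under cosθ→−cosθ; I=0

0.000000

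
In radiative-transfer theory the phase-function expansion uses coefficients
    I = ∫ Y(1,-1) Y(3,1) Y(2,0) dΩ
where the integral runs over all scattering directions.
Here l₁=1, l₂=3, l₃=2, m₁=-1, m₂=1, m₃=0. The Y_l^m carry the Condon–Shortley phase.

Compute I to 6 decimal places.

m-sum 0 ✓  L=6 even ✓  2≤2≤4 ✓
Π(2lᵢ+1) = 3×7×5 = 105
triangle coeff Δ(1,3,2) = 1/105
Σ_t [1,1]: t=1:−1/4 = -1/4
(3j)²=3/35 [(1 3 2; 0 0 0)], sign=-1
Σ_t [2,2]: t=2:+1/8 = 1/8
(3j)²=2/35 [(1 3 2; -1 1 0)], sign=+1
⇒ 4πI² = 18/35
I = (-1)√(18/35/(4π)) = -0.20230066

-0.202301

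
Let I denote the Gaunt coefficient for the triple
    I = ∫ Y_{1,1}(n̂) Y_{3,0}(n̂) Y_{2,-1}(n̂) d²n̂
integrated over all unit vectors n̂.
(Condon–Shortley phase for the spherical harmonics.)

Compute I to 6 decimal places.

0.143048

Rules hold: Σm=0, L=6 even, 2≤2≤4.
N = 3·7·5 = 105
Δ = 2!·0!·4!/7! = 1/105
Racah Σ t=1..1: t=1:−1/4 = -1/4
⇒ 3j(1 3 2; 0 0 0)² = 3/35, sgn -1
Racah Σ t=0..0: t=0:+1/12 = 1/12
⇒ 3j(1 3 2; 1 0 -1)² = 1/35, sgn -1
4πI² = N·(3j₀)²·(3jₘ)² = 9/35
I = +1·√(0.257143/4π) = 0.14304817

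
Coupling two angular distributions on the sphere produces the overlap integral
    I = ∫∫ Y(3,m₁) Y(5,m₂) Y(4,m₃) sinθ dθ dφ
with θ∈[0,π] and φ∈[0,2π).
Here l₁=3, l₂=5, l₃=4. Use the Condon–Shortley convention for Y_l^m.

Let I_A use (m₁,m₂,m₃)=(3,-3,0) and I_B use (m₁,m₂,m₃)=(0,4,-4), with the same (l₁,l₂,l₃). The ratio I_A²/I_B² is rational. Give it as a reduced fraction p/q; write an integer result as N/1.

25/28

Shared (l₁,l₂,l₃)=(3,5,4): N and (l;000)² cancel in I_A²/I_B².
A: Δ = 4!·2!·6!/13! = 1/180180; Racah Σ t=0..0: t=0:+1/2304 = 1/2304; ⇒ 3j(3 5 4; 3 -3 0)² = 5/143, sgn +1
B: Δ = 4!·2!·6!/13! = 1/180180; Racah Σ t=3..3: t=3:−1/8640 = -1/8640; ⇒ 3j(3 5 4; 0 4 -4)² = 28/715, sgn -1
I_A²/I_B² = (5/143)/(28/715) = 25/28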